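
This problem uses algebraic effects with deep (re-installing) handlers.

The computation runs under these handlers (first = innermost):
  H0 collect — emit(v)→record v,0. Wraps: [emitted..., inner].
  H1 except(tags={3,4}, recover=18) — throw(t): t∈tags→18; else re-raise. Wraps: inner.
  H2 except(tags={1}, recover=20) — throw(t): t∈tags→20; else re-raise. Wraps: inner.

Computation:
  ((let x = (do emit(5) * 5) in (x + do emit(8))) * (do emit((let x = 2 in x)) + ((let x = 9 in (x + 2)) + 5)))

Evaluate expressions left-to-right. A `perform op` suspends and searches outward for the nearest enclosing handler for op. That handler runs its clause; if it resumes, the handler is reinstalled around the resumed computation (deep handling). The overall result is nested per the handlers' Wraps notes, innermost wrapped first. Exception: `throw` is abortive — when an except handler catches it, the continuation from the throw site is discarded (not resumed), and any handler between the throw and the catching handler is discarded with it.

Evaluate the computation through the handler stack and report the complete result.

Step-by-step:
emit(5) @ H0 ⇒ out+=5
emit(8) @ H0 ⇒ out+=8
emit(2) @ H0 ⇒ out+=2
H0 returns [5, 8, 2, 0]
H1 returns [5, 8, 2, 0]
H2 returns [5, 8, 2, 0]
= [5, 8, 2, 0]

Answer: [5, 8, 2, 0]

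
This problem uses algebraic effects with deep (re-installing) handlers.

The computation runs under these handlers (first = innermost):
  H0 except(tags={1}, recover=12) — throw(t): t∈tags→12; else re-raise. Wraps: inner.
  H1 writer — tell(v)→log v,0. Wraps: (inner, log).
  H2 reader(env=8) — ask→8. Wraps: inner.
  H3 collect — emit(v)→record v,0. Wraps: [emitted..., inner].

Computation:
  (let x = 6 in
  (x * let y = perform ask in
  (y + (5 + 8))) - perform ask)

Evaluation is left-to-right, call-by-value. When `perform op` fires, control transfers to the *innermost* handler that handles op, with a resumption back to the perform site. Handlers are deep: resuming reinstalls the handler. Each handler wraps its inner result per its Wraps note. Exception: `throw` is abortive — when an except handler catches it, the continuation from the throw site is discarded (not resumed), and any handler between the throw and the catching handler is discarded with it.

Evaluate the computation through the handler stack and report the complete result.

Answer: [(118, ())]

Step-by-step:
ask @ H2 ⇒ 8
ask @ H2 ⇒ 8
H0 returns 118
H1 returns (118, ())
H2 returns (118, ())
H3 returns [(118, ())]
= [(118, ())]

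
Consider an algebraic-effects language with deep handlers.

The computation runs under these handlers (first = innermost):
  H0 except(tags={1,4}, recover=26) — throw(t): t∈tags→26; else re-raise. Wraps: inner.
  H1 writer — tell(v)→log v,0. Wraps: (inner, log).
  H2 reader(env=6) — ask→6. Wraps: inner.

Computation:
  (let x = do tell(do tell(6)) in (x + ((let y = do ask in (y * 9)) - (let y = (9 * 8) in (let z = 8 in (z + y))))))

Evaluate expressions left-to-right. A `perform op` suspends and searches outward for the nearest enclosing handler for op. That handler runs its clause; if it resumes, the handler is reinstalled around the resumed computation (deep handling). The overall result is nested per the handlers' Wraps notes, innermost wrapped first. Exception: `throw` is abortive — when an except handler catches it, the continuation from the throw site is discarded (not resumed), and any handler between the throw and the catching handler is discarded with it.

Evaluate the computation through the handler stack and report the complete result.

Answer: (-26, (6, 0))

Working:
tell(6) @ H1 ⇒ log+=6
tell(0) @ H1 ⇒ log+=0
ask @ H2 ⇒ 6
H0 returns -26
H1 returns (-26, (6, 0))
H2 returns (-26, (6, 0))
= (-26, (6, 0))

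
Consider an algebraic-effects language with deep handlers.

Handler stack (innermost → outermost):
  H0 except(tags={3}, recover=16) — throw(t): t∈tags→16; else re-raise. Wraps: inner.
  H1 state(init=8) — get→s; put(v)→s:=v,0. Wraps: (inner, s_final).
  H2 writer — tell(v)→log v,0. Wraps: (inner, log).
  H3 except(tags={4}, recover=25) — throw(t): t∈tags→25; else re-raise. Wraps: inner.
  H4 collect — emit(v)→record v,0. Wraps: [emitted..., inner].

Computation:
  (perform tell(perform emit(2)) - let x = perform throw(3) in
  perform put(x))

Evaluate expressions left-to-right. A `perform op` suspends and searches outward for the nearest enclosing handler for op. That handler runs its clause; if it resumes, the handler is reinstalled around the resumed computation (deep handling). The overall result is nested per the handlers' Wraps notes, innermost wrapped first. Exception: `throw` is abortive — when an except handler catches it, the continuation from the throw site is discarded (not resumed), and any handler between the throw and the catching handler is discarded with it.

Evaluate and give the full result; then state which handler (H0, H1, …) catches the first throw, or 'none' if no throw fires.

Answer: [2, ((16, 8), (0))] ; first throw caught by: H0

Evaluation trace:
emit(2) @ H4 ⇒ out+=2
tell(0) @ H2 ⇒ log+=0
throw(3) @ H0 caught ⇒ 16
H1 returns (16, 8)
H2 returns ((16, 8), (0))
H3 returns ((16, 8), (0))
H4 returns [2, ((16, 8), (0))]
= [2, ((16, 8), (0))]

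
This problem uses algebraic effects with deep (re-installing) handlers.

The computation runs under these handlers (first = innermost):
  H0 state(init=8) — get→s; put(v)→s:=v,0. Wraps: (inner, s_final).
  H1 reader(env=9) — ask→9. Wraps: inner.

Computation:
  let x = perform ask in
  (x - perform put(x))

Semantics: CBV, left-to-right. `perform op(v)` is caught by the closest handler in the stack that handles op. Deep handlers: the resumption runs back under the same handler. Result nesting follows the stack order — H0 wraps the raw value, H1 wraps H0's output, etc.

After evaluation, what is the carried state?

Working:
ask @ H1 ⇒ 9
put(9) @ H0 ⇒ s:=9
H0 returns (9, 9)
H1 returns (9, 9)
= (9, 9)

Answer: 9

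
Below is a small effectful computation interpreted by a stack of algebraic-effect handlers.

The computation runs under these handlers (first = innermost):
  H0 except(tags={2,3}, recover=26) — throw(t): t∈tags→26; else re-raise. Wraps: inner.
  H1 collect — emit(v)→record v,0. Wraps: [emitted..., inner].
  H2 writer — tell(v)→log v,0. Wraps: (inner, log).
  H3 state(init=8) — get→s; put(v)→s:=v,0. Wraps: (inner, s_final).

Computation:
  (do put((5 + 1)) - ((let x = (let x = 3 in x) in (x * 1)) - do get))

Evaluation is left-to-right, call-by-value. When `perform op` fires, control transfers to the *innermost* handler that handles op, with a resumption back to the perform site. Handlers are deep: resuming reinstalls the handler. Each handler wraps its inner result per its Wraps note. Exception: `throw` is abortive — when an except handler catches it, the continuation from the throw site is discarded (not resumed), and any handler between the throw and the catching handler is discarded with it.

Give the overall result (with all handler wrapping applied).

Answer: (([3], ()), 6)

Working:
put(6) @ H3 ⇒ s:=6
get @ H3 ⇒ 6
H0 returns 3
H1 returns [3]
H2 returns ([3], ())
H3 returns (([3], ()), 6)
= (([3], ()), 6)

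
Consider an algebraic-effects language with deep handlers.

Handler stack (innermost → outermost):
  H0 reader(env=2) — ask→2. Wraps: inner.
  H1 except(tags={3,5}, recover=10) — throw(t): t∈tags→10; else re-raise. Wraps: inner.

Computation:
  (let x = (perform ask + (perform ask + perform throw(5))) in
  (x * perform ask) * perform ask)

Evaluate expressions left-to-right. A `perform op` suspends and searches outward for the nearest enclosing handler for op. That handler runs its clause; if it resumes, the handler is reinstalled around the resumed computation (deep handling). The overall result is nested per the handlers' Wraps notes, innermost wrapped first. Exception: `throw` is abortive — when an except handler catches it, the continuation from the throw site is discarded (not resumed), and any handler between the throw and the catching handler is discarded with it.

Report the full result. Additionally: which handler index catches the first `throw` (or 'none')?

Step-by-step:
ask @ H0 ⇒ 2
ask @ H0 ⇒ 2
throw(5) @ H1 caught ⇒ 10
= 10

Answer: 10 ; first throw caught by: H1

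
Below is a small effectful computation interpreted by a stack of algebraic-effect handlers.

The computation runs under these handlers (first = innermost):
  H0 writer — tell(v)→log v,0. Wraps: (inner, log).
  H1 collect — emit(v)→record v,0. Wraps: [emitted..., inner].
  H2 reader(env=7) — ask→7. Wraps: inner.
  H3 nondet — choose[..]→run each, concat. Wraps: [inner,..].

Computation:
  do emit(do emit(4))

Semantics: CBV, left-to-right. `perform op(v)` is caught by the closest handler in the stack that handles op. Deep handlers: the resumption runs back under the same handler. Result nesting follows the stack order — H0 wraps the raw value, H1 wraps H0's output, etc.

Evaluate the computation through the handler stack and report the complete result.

Answer: [[4, 0, (0, ())]]

Evaluation trace:
emit(4) @ H1 ⇒ out+=4
emit(0) @ H1 ⇒ out+=0
H0 returns (0, ())
H1 returns [4, 0, (0, ())]
H2 returns [4, 0, (0, ())]
H3 returns [[4, 0, (0, ())]]
= [[4, 0, (0, ())]]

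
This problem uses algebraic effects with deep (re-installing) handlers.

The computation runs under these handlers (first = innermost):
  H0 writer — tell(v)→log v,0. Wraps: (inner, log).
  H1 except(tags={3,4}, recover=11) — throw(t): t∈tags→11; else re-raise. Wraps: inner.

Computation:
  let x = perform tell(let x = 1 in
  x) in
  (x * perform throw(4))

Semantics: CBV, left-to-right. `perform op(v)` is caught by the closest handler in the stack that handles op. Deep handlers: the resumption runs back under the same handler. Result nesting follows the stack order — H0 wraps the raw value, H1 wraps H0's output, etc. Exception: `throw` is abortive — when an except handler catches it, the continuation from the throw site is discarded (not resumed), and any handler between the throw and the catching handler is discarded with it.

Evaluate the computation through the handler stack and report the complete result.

Answer: 11

Step-by-step:
tell(1) @ H0 ⇒ log+=1
throw(4) @ H1 caught ⇒ 11
= 11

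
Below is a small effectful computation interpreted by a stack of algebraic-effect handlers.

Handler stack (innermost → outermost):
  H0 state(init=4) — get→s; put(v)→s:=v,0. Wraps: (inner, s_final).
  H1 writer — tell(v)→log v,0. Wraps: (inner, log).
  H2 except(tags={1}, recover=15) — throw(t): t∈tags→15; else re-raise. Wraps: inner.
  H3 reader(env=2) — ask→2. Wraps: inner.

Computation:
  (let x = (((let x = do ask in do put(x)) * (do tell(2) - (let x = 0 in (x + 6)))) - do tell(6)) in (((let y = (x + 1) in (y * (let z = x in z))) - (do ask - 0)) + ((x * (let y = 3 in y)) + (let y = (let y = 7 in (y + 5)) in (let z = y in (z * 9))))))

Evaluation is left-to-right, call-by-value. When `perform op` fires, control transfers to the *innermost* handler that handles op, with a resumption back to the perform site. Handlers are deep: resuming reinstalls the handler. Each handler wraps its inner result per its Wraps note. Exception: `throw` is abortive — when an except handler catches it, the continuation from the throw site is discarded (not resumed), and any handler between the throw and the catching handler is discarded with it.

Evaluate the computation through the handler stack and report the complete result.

Working:
ask @ H3 ⇒ 2
put(2) @ H0 ⇒ s:=2
tell(2) @ H1 ⇒ log+=2
tell(6) @ H1 ⇒ log+=6
ask @ H3 ⇒ 2
H0 returns (106, 2)
H1 returns ((106, 2), (2, 6))
H2 returns ((106, 2), (2, 6))
H3 returns ((106, 2), (2, 6))
= ((106, 2), (2, 6))

Answer: ((106, 2), (2, 6))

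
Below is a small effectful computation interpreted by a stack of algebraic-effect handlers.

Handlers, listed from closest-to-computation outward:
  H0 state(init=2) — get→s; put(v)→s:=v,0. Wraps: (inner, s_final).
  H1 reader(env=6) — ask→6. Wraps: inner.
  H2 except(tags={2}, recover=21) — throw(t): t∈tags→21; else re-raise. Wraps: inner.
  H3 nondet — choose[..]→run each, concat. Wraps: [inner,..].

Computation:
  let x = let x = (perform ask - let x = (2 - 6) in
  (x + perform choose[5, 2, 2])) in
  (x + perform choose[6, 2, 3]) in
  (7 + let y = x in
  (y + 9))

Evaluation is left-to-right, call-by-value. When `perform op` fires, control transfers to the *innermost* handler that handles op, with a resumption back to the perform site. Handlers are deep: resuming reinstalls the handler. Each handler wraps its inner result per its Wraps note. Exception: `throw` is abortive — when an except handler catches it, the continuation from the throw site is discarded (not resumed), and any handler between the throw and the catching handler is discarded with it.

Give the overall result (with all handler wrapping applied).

Working:
ask @ H1 ⇒ 6
choose[5, 2, 2] @ H3
  branch[0] choose=5:
    choose[6, 2, 3] @ H3
      branch[0] choose=6:
        H0 returns (27, 2)
        H1 returns (27, 2)
        H2 returns (27, 2)
        H3 returns [(27, 2)]
      branch[1] choose=2:
        H0 returns (23, 2)
        H1 returns (23, 2)
        H2 returns (23, 2)
        H3 returns [(23, 2)]
      branch[2] choose=3:
        H0 returns (24, 2)
        H1 returns (24, 2)
        H2 returns (24, 2)
        H3 returns [(24, 2)]
  branch[1] choose=2:
    choose[6, 2, 3] @ H3
      branch[0] choose=6:
        H0 returns (30, 2)
        H1 returns (30, 2)
        H2 returns (30, 2)
        H3 returns [(30, 2)]
      branch[1] choose=2:
        H0 returns (26, 2)
        H1 returns (26, 2)
        H2 returns (26, 2)
        H3 returns [(26, 2)]
      branch[2] choose=3:
        H0 returns (27, 2)
        H1 returns (27, 2)
        H2 returns (27, 2)
        H3 returns [(27, 2)]
  branch[2] choose=2:
    choose[6, 2, 3] @ H3
      branch[0] choose=6:
        H0 returns (30, 2)
        H1 returns (30, 2)
        H2 returns (30, 2)
        H3 returns [(30, 2)]
      branch[1] choose=2:
        H0 returns (26, 2)
        H1 returns (26, 2)
        H2 returns (26, 2)
        H3 returns [(26, 2)]
      branch[2] choose=3:
        H0 returns (27, 2)
        H1 returns (27, 2)
        H2 returns (27, 2)
        H3 returns [(27, 2)]
= [(27, 2), (23, 2), (24, 2), (30, 2), (26, 2), (27, 2), (30, 2), (26, 2), (27, 2)]

Answer: [(27, 2), (23, 2), (24, 2), (30, 2), (26, 2), (27, 2), (30, 2), (26, 2), (27, 2)]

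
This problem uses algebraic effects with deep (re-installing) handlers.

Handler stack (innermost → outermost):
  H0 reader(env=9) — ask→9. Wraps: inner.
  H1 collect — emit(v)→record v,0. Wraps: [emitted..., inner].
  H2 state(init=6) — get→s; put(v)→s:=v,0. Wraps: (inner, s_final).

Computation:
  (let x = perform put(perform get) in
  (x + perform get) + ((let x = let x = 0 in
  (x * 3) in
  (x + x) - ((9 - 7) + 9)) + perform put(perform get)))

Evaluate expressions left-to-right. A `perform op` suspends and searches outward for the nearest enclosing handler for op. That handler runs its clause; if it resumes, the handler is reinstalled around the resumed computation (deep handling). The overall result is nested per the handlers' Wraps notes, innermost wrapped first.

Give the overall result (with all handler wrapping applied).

Answer: ([-5], 6)

Evaluation trace:
get @ H2 ⇒ 6
put(6) @ H2 ⇒ s:=6
get @ H2 ⇒ 6
get @ H2 ⇒ 6
put(6) @ H2 ⇒ s:=6
H0 returns -5
H1 returns [-5]
H2 returns ([-5], 6)
= ([-5], 6)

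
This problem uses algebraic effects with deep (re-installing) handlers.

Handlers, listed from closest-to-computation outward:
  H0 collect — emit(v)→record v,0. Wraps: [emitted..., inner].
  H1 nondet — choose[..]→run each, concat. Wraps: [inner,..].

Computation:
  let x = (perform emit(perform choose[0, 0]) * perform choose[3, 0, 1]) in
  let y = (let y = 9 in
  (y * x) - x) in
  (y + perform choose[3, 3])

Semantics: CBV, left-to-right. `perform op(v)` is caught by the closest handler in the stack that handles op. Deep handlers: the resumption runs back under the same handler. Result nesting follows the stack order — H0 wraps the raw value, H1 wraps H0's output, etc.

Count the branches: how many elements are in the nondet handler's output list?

Answer: 12

Evaluation trace:
choose[0, 0] @ H1
  branch[0] choose=0:
    emit(0) @ H0 ⇒ out+=0
    choose[3, 0, 1] @ H1
      branch[0] choose=3:
        choose[3, 3] @ H1
          branch[0] choose=3:
            H0 returns [0, 3]
            H1 returns [[0, 3]]
          branch[1] choose=3:
            H0 returns [0, 3]
            H1 returns [[0, 3]]
      branch[1] choose=0:
        choose[3, 3] @ H1
          branch[0] choose=3:
            H0 returns [0, 3]
            H1 returns [[0, 3]]
          branch[1] choose=3:
            H0 returns [0, 3]
            H1 returns [[0, 3]]
      branch[2] choose=1:
        choose[3, 3] @ H1
          branch[0] choose=3:
            H0 returns [0, 3]
            H1 returns [[0, 3]]
          branch[1] choose=3:
            H0 returns [0, 3]
            H1 returns [[0, 3]]
  branch[1] choose=0:
    emit(0) @ H0 ⇒ out+=0
    choose[3, 0, 1] @ H1
      branch[0] choose=3:
        choose[3, 3] @ H1
          branch[0] choose=3:
            H0 returns [0, 3]
            H1 returns [[0, 3]]
          branch[1] choose=3:
            H0 returns [0, 3]
            H1 returns [[0, 3]]
      branch[1] choose=0:
        choose[3, 3] @ H1
          branch[0] choose=3:
            H0 returns [0, 3]
            H1 returns [[0, 3]]
          branch[1] choose=3:
            H0 returns [0, 3]
            H1 returns [[0, 3]]
      branch[2] choose=1:
        choose[3, 3] @ H1
          branch[0] choose=3:
            H0 returns [0, 3]
            H1 returns [[0, 3]]
          branch[1] choose=3:
            H0 returns [0, 3]
            H1 returns [[0, 3]]
= [[0, 3], [0, 3], [0, 3], [0, 3], [0, 3], [0, 3], [0, 3], [0, 3], [0, 3], [0, 3], [0, 3], [0, 3]]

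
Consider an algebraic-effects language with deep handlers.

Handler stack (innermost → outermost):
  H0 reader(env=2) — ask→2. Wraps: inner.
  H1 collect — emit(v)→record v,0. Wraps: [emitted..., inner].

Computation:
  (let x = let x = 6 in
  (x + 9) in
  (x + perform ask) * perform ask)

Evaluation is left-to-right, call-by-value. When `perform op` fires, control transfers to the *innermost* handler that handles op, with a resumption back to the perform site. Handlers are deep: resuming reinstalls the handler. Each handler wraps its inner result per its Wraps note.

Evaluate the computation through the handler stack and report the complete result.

Working:
ask @ H0 ⇒ 2
ask @ H0 ⇒ 2
H0 returns 34
H1 returns [34]
= [34]

Answer: [34]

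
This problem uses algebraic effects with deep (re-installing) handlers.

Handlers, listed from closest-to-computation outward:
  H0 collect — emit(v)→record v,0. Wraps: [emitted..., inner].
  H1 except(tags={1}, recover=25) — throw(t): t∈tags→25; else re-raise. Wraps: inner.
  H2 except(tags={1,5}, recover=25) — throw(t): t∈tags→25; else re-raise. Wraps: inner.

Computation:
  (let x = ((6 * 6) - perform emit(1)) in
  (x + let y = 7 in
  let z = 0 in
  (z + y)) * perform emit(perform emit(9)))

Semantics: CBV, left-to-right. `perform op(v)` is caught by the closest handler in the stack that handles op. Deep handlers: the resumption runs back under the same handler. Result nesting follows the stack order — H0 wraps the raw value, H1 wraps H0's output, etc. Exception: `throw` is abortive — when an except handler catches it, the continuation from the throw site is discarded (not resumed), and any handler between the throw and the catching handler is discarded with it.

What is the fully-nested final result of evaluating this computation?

Working:
emit(1) @ H0 ⇒ out+=1
emit(9) @ H0 ⇒ out+=9
emit(0) @ H0 ⇒ out+=0
H0 returns [1, 9, 0, 0]
H1 returns [1, 9, 0, 0]
H2 returns [1, 9, 0, 0]
= [1, 9, 0, 0]

Answer: [1, 9, 0, 0]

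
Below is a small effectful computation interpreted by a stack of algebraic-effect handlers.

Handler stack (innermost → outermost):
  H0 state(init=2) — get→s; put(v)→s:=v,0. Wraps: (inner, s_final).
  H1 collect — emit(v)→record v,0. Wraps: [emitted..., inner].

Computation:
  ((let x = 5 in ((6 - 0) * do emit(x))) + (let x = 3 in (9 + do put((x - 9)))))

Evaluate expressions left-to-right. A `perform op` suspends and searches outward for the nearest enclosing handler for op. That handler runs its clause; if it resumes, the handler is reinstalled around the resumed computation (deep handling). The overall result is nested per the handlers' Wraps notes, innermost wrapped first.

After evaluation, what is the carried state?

Answer: -6

Step-by-step:
emit(5) @ H1 ⇒ out+=5
put(-6) @ H0 ⇒ s:=-6
H0 returns (9, -6)
H1 returns [5, (9, -6)]
= [5, (9, -6)]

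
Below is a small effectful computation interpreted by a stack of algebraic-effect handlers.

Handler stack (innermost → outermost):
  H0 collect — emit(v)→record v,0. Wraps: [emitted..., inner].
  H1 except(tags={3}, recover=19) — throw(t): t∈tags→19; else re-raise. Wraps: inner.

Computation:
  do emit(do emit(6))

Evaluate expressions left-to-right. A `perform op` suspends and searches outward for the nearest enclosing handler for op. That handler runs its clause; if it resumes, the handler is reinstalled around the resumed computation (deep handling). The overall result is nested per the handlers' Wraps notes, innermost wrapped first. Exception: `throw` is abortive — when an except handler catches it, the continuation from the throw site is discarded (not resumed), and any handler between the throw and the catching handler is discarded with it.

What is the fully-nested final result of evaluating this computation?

Step-by-step:
emit(6) @ H0 ⇒ out+=6
emit(0) @ H0 ⇒ out+=0
H0 returns [6, 0, 0]
H1 returns [6, 0, 0]
= [6, 0, 0]

Answer: [6, 0, 0]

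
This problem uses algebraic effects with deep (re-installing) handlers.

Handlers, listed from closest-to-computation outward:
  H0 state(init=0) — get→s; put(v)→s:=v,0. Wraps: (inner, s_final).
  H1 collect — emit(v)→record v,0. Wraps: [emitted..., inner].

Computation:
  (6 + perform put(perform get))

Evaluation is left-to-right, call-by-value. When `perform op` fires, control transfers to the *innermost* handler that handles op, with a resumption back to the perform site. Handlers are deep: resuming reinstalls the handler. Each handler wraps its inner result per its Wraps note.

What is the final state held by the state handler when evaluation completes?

Answer: 0

Working:
get @ H0 ⇒ 0
put(0) @ H0 ⇒ s:=0
H0 returns (6, 0)
H1 returns [(6, 0)]
= [(6, 0)]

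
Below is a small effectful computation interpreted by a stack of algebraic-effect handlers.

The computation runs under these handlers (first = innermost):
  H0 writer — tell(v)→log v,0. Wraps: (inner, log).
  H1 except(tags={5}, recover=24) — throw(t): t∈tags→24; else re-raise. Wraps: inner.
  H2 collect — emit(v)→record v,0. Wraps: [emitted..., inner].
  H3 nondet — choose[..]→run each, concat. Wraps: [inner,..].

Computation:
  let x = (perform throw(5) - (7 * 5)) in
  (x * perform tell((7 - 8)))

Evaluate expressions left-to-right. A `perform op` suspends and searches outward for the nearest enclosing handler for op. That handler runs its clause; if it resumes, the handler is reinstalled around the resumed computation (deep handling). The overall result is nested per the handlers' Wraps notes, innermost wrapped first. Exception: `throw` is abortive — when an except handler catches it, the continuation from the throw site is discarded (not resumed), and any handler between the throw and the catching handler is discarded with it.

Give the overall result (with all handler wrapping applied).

Answer: [[24]]

Evaluation trace:
throw(5) @ H1 caught ⇒ 24
H2 returns [24]
H3 returns [[24]]
= [[24]]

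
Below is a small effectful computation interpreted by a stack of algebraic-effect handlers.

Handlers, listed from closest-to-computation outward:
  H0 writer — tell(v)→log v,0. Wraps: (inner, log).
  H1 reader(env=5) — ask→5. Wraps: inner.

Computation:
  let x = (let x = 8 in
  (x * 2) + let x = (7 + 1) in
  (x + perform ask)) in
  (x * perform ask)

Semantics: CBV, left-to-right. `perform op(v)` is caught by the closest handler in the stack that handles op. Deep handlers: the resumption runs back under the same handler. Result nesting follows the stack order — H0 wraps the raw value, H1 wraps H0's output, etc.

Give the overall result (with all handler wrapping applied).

Answer: (145, ())

Working:
ask @ H1 ⇒ 5
ask @ H1 ⇒ 5
H0 returns (145, ())
H1 returns (145, ())
= (145, ())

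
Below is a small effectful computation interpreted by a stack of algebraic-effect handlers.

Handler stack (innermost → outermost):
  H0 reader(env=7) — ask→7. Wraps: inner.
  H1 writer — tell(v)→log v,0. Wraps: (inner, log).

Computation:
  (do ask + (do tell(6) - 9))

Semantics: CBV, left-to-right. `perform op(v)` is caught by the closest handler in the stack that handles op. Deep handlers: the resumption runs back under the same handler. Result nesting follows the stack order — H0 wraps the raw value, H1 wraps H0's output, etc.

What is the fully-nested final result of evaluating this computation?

Answer: (-2, (6))

Evaluation trace:
ask @ H0 ⇒ 7
tell(6) @ H1 ⇒ log+=6
H0 returns -2
H1 returns (-2, (6))
= (-2, (6))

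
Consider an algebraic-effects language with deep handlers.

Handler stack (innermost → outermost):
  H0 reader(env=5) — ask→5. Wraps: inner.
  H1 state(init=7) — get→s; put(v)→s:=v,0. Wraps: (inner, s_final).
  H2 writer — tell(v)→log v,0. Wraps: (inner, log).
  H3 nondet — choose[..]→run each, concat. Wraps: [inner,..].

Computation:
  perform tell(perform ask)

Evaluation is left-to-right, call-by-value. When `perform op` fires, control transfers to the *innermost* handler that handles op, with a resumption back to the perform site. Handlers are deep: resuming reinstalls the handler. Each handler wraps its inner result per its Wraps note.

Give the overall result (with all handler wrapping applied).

Working:
ask @ H0 ⇒ 5
tell(5) @ H2 ⇒ log+=5
H0 returns 0
H1 returns (0, 7)
H2 returns ((0, 7), (5))
H3 returns [((0, 7), (5))]
= [((0, 7), (5))]

Answer: [((0, 7), (5))]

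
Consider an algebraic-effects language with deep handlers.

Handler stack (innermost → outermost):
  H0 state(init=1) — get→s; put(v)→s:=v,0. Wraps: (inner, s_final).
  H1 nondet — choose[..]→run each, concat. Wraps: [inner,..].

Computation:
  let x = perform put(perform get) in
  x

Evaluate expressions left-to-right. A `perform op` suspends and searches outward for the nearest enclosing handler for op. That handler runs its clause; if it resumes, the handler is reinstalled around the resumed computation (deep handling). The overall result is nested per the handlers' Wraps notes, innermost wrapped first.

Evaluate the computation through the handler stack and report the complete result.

Answer: [(0, 1)]

Step-by-step:
get @ H0 ⇒ 1
put(1) @ H0 ⇒ s:=1
H0 returns (0, 1)
H1 returns [(0, 1)]
= [(0, 1)]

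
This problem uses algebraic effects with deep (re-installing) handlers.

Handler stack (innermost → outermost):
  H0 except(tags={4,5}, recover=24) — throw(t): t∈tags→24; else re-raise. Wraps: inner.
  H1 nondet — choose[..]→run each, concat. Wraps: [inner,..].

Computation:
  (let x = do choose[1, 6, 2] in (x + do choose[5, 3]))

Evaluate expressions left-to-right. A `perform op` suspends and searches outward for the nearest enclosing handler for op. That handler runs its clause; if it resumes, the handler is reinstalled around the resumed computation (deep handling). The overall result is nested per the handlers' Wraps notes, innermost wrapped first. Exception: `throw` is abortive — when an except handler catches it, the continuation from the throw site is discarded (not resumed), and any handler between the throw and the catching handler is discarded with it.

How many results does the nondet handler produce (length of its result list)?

Working:
choose[1, 6, 2] @ H1
  branch[0] choose=1:
    choose[5, 3] @ H1
      branch[0] choose=5:
        H0 returns 6
        H1 returns [6]
      branch[1] choose=3:
        H0 returns 4
        H1 returns [4]
  branch[1] choose=6:
    choose[5, 3] @ H1
      branch[0] choose=5:
        H0 returns 11
        H1 returns [11]
      branch[1] choose=3:
        H0 returns 9
        H1 returns [9]
  branch[2] choose=2:
    choose[5, 3] @ H1
      branch[0] choose=5:
        H0 returns 7
        H1 returns [7]
      branch[1] choose=3:
        H0 returns 5
        H1 returns [5]
= [6, 4, 11, 9, 7, 5]

Answer: 6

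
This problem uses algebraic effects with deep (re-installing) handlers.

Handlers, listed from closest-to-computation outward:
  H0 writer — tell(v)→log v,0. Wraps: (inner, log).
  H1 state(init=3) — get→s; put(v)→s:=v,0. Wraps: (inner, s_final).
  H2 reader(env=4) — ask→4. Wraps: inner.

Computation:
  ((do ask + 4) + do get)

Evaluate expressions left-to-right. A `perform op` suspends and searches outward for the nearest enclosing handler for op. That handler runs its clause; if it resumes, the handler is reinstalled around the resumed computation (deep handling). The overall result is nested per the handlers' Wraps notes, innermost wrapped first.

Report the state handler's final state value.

Working:
ask @ H2 ⇒ 4
get @ H1 ⇒ 3
H0 returns (11, ())
H1 returns ((11, ()), 3)
H2 returns ((11, ()), 3)
= ((11, ()), 3)

Answer: 3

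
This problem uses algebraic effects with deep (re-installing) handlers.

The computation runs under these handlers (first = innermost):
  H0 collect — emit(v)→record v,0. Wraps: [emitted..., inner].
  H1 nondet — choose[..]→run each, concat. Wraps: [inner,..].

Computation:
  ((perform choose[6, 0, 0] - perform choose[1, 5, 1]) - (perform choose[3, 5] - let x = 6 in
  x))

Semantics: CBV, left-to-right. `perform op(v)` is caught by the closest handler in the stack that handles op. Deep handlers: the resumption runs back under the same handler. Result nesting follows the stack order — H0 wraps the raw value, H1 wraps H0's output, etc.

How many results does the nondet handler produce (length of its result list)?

Answer: 18

Evaluation trace:
choose[6, 0, 0] @ H1
  branch[0] choose=6:
    choose[1, 5, 1] @ H1
      branch[0] choose=1:
        choose[3, 5] @ H1
          branch[0] choose=3:
            H0 returns [8]
            H1 returns [[8]]
          branch[1] choose=5:
            H0 returns [6]
            H1 returns [[6]]
      branch[1] choose=5:
        choose[3, 5] @ H1
          branch[0] choose=3:
            H0 returns [4]
            H1 returns [[4]]
          branch[1] choose=5:
            H0 returns [2]
            H1 returns [[2]]
      branch[2] choose=1:
        choose[3, 5] @ H1
          branch[0] choose=3:
            H0 returns [8]
            H1 returns [[8]]
          branch[1] choose=5:
            H0 returns [6]
            H1 returns [[6]]
  branch[1] choose=0:
    choose[1, 5, 1] @ H1
      branch[0] choose=1:
        choose[3, 5] @ H1
          branch[0] choose=3:
            H0 returns [2]
            H1 returns [[2]]
          branch[1] choose=5:
            H0 returns [0]
            H1 returns [[0]]
      branch[1] choose=5:
        choose[3, 5] @ H1
          branch[0] choose=3:
            H0 returns [-2]
            H1 returns [[-2]]
          branch[1] choose=5:
            H0 returns [-4]
            H1 returns [[-4]]
      branch[2] choose=1:
        choose[3, 5] @ H1
          branch[0] choose=3:
            H0 returns [2]
            H1 returns [[2]]
          branch[1] choose=5:
            H0 returns [0]
            H1 returns [[0]]
  branch[2] choose=0:
    choose[1, 5, 1] @ H1
      branch[0] choose=1:
        choose[3, 5] @ H1
          branch[0] choose=3:
            H0 returns [2]
            H1 returns [[2]]
          branch[1] choose=5:
            H0 returns [0]
            H1 returns [[0]]
      branch[1] choose=5:
        choose[3, 5] @ H1
          branch[0] choose=3:
            H0 returns [-2]
            H1 returns [[-2]]
          branch[1] choose=5:
            H0 returns [-4]
            H1 returns [[-4]]
      branch[2] choose=1:
        choose[3, 5] @ H1
          branch[0] choose=3:
            H0 returns [2]
            H1 returns [[2]]
          branch[1] choose=5:
            H0 returns [0]
            H1 returns [[0]]
= [[8], [6], [4], [2], [8], [6], [2], [0], [-2], [-4], [2], [0], [2], [0], [-2], [-4], [2], [0]]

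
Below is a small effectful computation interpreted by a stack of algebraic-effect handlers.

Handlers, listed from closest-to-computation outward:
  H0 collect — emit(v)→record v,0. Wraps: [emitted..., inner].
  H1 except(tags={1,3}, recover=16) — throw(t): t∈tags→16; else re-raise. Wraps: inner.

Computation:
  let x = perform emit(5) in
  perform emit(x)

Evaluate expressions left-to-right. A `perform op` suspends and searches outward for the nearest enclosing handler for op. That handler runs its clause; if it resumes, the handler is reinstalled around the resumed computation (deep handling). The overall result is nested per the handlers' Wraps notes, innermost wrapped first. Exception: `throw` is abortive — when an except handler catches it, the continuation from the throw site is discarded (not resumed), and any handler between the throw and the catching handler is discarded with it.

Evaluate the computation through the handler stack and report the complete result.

Answer: [5, 0, 0]

Working:
emit(5) @ H0 ⇒ out+=5
emit(0) @ H0 ⇒ out+=0
H0 returns [5, 0, 0]
H1 returns [5, 0, 0]
= [5, 0, 0]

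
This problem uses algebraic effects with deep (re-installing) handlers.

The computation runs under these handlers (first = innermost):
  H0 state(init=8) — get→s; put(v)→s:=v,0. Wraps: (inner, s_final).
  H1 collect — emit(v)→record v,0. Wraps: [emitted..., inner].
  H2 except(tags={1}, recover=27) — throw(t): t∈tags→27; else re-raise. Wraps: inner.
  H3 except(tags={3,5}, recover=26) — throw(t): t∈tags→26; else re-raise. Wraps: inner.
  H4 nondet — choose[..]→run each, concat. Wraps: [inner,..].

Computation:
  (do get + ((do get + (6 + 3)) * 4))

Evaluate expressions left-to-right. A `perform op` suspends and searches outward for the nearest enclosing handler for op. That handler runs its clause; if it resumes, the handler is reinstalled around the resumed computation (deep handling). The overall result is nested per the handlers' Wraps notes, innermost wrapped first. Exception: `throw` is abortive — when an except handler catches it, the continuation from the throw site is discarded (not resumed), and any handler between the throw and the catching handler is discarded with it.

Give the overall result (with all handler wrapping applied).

Answer: [[(76, 8)]]

Evaluation trace:
get @ H0 ⇒ 8
get @ H0 ⇒ 8
H0 returns (76, 8)
H1 returns [(76, 8)]
H2 returns [(76, 8)]
H3 returns [(76, 8)]
H4 returns [[(76, 8)]]
= [[(76, 8)]]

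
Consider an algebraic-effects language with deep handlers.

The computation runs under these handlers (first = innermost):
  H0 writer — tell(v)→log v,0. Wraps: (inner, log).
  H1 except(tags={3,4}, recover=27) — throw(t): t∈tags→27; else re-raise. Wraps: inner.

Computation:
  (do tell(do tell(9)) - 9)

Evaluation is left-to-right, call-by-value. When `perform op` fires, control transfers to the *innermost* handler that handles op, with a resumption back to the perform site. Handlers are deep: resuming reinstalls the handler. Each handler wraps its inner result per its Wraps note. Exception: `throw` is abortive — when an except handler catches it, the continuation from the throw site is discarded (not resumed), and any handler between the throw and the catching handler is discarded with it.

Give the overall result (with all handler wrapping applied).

Evaluation trace:
tell(9) @ H0 ⇒ log+=9
tell(0) @ H0 ⇒ log+=0
H0 returns (-9, (9, 0))
H1 returns (-9, (9, 0))
= (-9, (9, 0))

Answer: (-9, (9, 0))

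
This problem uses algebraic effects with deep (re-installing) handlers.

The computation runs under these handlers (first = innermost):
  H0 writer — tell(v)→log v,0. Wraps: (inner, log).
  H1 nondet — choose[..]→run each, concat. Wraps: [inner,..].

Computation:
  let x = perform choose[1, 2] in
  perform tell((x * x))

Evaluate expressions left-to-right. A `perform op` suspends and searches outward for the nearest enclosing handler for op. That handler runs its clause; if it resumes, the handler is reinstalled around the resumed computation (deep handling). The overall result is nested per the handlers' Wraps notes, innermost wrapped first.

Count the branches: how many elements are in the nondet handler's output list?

Step-by-step:
choose[1, 2] @ H1
  branch[0] choose=1:
    tell(1) @ H0 ⇒ log+=1
    H0 returns (0, (1))
    H1 returns [(0, (1))]
  branch[1] choose=2:
    tell(4) @ H0 ⇒ log+=4
    H0 returns (0, (4))
    H1 returns [(0, (4))]
= [(0, (1)), (0, (4))]

Answer: 2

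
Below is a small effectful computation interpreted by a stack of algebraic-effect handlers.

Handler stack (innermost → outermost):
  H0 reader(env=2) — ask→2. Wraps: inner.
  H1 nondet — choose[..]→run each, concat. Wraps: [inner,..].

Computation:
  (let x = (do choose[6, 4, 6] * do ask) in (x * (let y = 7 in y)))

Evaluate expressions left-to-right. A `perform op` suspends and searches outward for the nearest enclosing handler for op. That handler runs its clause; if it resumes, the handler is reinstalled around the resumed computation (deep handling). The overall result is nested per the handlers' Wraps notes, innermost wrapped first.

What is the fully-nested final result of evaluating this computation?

Answer: [84, 56, 84]

Working:
choose[6, 4, 6] @ H1
  branch[0] choose=6:
    ask @ H0 ⇒ 2
    H0 returns 84
    H1 returns [84]
  branch[1] choose=4:
    ask @ H0 ⇒ 2
    H0 returns 56
    H1 returns [56]
  branch[2] choose=6:
    ask @ H0 ⇒ 2
    H0 returns 84
    H1 returns [84]
= [84, 56, 84]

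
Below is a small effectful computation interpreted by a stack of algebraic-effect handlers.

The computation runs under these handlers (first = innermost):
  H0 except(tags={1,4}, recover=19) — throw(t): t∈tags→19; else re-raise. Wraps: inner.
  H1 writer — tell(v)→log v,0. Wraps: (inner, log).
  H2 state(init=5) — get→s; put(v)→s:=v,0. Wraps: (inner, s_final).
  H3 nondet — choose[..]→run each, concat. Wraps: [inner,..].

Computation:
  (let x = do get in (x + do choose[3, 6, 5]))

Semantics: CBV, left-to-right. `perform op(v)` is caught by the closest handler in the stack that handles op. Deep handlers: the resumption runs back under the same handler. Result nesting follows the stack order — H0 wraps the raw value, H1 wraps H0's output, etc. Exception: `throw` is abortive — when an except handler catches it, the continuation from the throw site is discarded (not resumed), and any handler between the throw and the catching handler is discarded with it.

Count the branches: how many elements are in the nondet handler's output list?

Working:
get @ H2 ⇒ 5
choose[3, 6, 5] @ H3
  branch[0] choose=3:
    H0 returns 8
    H1 returns (8, ())
    H2 returns ((8, ()), 5)
    H3 returns [((8, ()), 5)]
  branch[1] choose=6:
    H0 returns 11
    H1 returns (11, ())
    H2 returns ((11, ()), 5)
    H3 returns [((11, ()), 5)]
  branch[2] choose=5:
    H0 returns 10
    H1 returns (10, ())
    H2 returns ((10, ()), 5)
    H3 returns [((10, ()), 5)]
= [((8, ()), 5), ((11, ()), 5), ((10, ()), 5)]

Answer: 3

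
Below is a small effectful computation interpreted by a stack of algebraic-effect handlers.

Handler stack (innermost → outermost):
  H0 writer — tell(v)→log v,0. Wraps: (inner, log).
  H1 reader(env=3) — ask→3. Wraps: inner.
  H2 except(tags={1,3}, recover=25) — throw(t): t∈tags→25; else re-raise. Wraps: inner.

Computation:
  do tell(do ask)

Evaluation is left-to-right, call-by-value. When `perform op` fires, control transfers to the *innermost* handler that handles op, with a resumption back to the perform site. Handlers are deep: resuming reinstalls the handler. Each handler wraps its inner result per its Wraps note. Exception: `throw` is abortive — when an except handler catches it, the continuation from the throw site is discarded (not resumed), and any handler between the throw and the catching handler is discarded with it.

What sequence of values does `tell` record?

Step-by-step:
ask @ H1 ⇒ 3
tell(3) @ H0 ⇒ log+=3
H0 returns (0, (3))
H1 returns (0, (3))
H2 returns (0, (3))
= (0, (3))

Answer: (3)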